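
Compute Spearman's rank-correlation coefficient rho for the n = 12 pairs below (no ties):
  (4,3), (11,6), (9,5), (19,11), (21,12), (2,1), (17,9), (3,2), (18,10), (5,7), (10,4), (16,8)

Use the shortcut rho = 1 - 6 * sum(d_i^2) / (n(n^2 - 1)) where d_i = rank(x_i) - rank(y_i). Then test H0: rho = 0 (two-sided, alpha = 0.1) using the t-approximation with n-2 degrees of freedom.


Step 1: Rank x and y separately (midranks; no ties here).
rank(x): 4->3, 11->7, 9->5, 19->11, 21->12, 2->1, 17->9, 3->2, 18->10, 5->4, 10->6, 16->8
rank(y): 3->3, 6->6, 5->5, 11->11, 12->12, 1->1, 9->9, 2->2, 10->10, 7->7, 4->4, 8->8
Step 2: d_i = R_x(i) - R_y(i); compute d_i^2.
  (3-3)^2=0, (7-6)^2=1, (5-5)^2=0, (11-11)^2=0, (12-12)^2=0, (1-1)^2=0, (9-9)^2=0, (2-2)^2=0, (10-10)^2=0, (4-7)^2=9, (6-4)^2=4, (8-8)^2=0
sum(d^2) = 14.
Step 3: rho = 1 - 6*14 / (12*(12^2 - 1)) = 1 - 84/1716 = 0.951049.
Step 4: Under H0, t = rho * sqrt((n-2)/(1-rho^2)) = 9.7317 ~ t(10).
Step 5: Two-sided p-value from the t-distribution with 10 df = 0.000002.
Step 6: alpha = 0.1. reject H0.

rho = 0.9510, p = 0.000002, reject H0 at alpha = 0.1.


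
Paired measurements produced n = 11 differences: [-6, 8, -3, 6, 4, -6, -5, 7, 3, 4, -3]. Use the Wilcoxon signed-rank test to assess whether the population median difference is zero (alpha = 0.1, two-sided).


Step 1: Drop any zero differences (none here) and take |d_i|.
|d| = [6, 8, 3, 6, 4, 6, 5, 7, 3, 4, 3]
Step 2: Midrank |d_i| (ties get averaged ranks).
ranks: |6|->8, |8|->11, |3|->2, |6|->8, |4|->4.5, |6|->8, |5|->6, |7|->10, |3|->2, |4|->4.5, |3|->2
Step 3: Attach original signs; sum ranks with positive sign and with negative sign.
W+ = 11 + 8 + 4.5 + 10 + 2 + 4.5 = 40
W- = 8 + 2 + 8 + 6 + 2 = 26
(Check: W+ + W- = 66 should equal n(n+1)/2 = 66.)
Step 4: Test statistic W = min(W+, W-) = 26.
Step 5: Ties in |d|, so use the tie-corrected normal approximation.
        E[W] = n(n+1)/4 = 11*12/4 = 33.
        Tie groups: |d|=3 (t=3), |d|=4 (t=2), |d|=6 (t=3); sum(t^3 - t) = 54.
        Var[W] = n(n+1)(2n+1)/24 - sum(t^3-t)/48 = 3036/24 - 54/48 = 125.375.
        z = (W - E[W]) / sqrt(Var[W]) = (26 - 33) / 11.1971 = -0.6252.
        Two-sided p = 2*Phi(z) = 0.531865.
Step 6: alpha = 0.1. fail to reject H0.

W+ = 40, W- = 26, W = min = 26, p = 0.531865, fail to reject H0.


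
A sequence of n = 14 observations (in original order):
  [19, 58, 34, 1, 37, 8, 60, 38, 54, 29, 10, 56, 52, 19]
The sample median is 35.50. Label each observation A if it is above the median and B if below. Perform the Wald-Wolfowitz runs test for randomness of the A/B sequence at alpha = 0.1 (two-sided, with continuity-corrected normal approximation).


Step 1: Compute median = 35.50; label A = above, B = below.
Labels in order: BABBABAAABBAAB  (n_A = 7, n_B = 7)
Step 2: Count runs R = 9.
Step 3: Under H0 (random ordering), E[R] = 2*n_A*n_B/(n_A+n_B) + 1 = 2*7*7/14 + 1 = 8.0000.
        Var[R] = 2*n_A*n_B*(2*n_A*n_B - n_A - n_B) / ((n_A+n_B)^2 * (n_A+n_B-1)) = 8232/2548 = 3.2308.
        SD[R] = 1.7974.
Step 4: Continuity-corrected z = (R - 0.5 - E[R]) / SD[R] = (9 - 0.5 - 8.0000) / 1.7974 = 0.2782.
Step 5: Two-sided p-value via normal approximation = 2*(1 - Phi(|z|)) = 0.780879.
Step 6: alpha = 0.1. fail to reject H0.

R = 9, z = 0.2782, p = 0.780879, fail to reject H0.


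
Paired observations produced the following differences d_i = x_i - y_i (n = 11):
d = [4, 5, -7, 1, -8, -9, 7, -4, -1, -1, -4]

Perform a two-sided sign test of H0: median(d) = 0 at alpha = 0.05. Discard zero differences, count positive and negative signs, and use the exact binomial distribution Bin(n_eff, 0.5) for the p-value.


Step 1: Discard zero differences. Original n = 11; n_eff = number of nonzero differences = 11.
Nonzero differences (with sign): +4, +5, -7, +1, -8, -9, +7, -4, -1, -1, -4
Step 2: Count signs: positive = 4, negative = 7.
Step 3: Under H0: P(positive) = 0.5, so the number of positives S ~ Bin(11, 0.5).
Step 4: Two-sided exact p-value = sum of Bin(11,0.5) probabilities at or below the observed probability = 0.548828.
Step 5: alpha = 0.05. fail to reject H0.

n_eff = 11, pos = 4, neg = 7, p = 0.548828, fail to reject H0.


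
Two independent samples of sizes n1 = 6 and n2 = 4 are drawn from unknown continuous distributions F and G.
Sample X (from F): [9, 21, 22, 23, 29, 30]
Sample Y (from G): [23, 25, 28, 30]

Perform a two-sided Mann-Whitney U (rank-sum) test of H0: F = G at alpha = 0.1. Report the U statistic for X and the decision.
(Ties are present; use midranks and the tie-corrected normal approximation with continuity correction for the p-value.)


Step 1: Combine and sort all 10 observations; assign midranks.
sorted (value, group): (9,X), (21,X), (22,X), (23,X), (23,Y), (25,Y), (28,Y), (29,X), (30,X), (30,Y)
ranks: 9->1, 21->2, 22->3, 23->4.5, 23->4.5, 25->6, 28->7, 29->8, 30->9.5, 30->9.5
Step 2: Rank sum for X: R1 = 1 + 2 + 3 + 4.5 + 8 + 9.5 = 28.
Step 3: U_X = R1 - n1(n1+1)/2 = 28 - 6*7/2 = 28 - 21 = 7.
       U_Y = n1*n2 - U_X = 24 - 7 = 17.
Step 4: Ties are present, so use the tie-corrected normal approximation (with continuity correction) for the p-value.
Step 5: p-value = 0.334409; compare to alpha = 0.1. fail to reject H0.

U_X = 7, p = 0.334409, fail to reject H0 at alpha = 0.1.


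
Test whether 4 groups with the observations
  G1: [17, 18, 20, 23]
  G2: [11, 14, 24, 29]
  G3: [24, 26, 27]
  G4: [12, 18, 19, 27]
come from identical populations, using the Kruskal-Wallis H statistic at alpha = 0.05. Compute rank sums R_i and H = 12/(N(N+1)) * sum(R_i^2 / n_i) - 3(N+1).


Step 1: Combine all N = 15 observations and assign midranks.
sorted (value, group, rank): (11,G2,1), (12,G4,2), (14,G2,3), (17,G1,4), (18,G1,5.5), (18,G4,5.5), (19,G4,7), (20,G1,8), (23,G1,9), (24,G2,10.5), (24,G3,10.5), (26,G3,12), (27,G3,13.5), (27,G4,13.5), (29,G2,15)
Step 2: Sum ranks within each group.
R_1 = 26.5 (n_1 = 4)
R_2 = 29.5 (n_2 = 4)
R_3 = 36 (n_3 = 3)
R_4 = 28 (n_4 = 4)
Step 3: H = 12/(N(N+1)) * sum(R_i^2/n_i) - 3(N+1)
     = 12/(15*16) * (26.5^2/4 + 29.5^2/4 + 36^2/3 + 28^2/4) - 3*16
     = 0.050000 * 1021.12 - 48
     = 3.056250.
Step 4: Ties present; correction factor C = 1 - 18/(15^3 - 15) = 0.994643. Corrected H = 3.056250 / 0.994643 = 3.072711.
Step 5: Under H0, H ~ chi^2(3); p-value = 0.380550.
Step 6: alpha = 0.05. fail to reject H0.

H = 3.0727, df = 3, p = 0.380550, fail to reject H0.


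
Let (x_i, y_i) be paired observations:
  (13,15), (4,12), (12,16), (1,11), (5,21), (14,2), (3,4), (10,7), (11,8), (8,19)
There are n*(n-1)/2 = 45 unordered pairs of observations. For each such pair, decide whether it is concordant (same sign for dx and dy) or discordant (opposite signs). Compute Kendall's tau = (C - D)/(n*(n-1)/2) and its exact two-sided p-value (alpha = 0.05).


Step 1: Enumerate the 45 unordered pairs (i,j) with i<j and classify each by sign(x_j-x_i) * sign(y_j-y_i).
  (1,2):dx=-9,dy=-3->C; (1,3):dx=-1,dy=+1->D; (1,4):dx=-12,dy=-4->C; (1,5):dx=-8,dy=+6->D
  (1,6):dx=+1,dy=-13->D; (1,7):dx=-10,dy=-11->C; (1,8):dx=-3,dy=-8->C; (1,9):dx=-2,dy=-7->C
  (1,10):dx=-5,dy=+4->D; (2,3):dx=+8,dy=+4->C; (2,4):dx=-3,dy=-1->C; (2,5):dx=+1,dy=+9->C
  (2,6):dx=+10,dy=-10->D; (2,7):dx=-1,dy=-8->C; (2,8):dx=+6,dy=-5->D; (2,9):dx=+7,dy=-4->D
  (2,10):dx=+4,dy=+7->C; (3,4):dx=-11,dy=-5->C; (3,5):dx=-7,dy=+5->D; (3,6):dx=+2,dy=-14->D
  (3,7):dx=-9,dy=-12->C; (3,8):dx=-2,dy=-9->C; (3,9):dx=-1,dy=-8->C; (3,10):dx=-4,dy=+3->D
  (4,5):dx=+4,dy=+10->C; (4,6):dx=+13,dy=-9->D; (4,7):dx=+2,dy=-7->D; (4,8):dx=+9,dy=-4->D
  (4,9):dx=+10,dy=-3->D; (4,10):dx=+7,dy=+8->C; (5,6):dx=+9,dy=-19->D; (5,7):dx=-2,dy=-17->C
  (5,8):dx=+5,dy=-14->D; (5,9):dx=+6,dy=-13->D; (5,10):dx=+3,dy=-2->D; (6,7):dx=-11,dy=+2->D
  (6,8):dx=-4,dy=+5->D; (6,9):dx=-3,dy=+6->D; (6,10):dx=-6,dy=+17->D; (7,8):dx=+7,dy=+3->C
  (7,9):dx=+8,dy=+4->C; (7,10):dx=+5,dy=+15->C; (8,9):dx=+1,dy=+1->C; (8,10):dx=-2,dy=+12->D
  (9,10):dx=-3,dy=+11->D
Step 2: C = 21, D = 24, total pairs = 45.
Step 3: tau = (C - D)/(n(n-1)/2) = (21 - 24)/45 = -0.066667.
Step 4: Exact two-sided p-value (enumerate n! = 3628800 permutations of y under H0): p = 0.861801.
Step 5: alpha = 0.05. fail to reject H0.

tau_b = -0.0667 (C=21, D=24), p = 0.861801, fail to reject H0.


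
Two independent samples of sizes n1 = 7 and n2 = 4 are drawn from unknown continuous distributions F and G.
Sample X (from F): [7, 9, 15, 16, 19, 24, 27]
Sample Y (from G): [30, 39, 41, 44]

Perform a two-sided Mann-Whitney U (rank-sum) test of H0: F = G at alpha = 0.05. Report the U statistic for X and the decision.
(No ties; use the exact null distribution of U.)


Step 1: Combine and sort all 11 observations; assign midranks.
sorted (value, group): (7,X), (9,X), (15,X), (16,X), (19,X), (24,X), (27,X), (30,Y), (39,Y), (41,Y), (44,Y)
ranks: 7->1, 9->2, 15->3, 16->4, 19->5, 24->6, 27->7, 30->8, 39->9, 41->10, 44->11
Step 2: Rank sum for X: R1 = 1 + 2 + 3 + 4 + 5 + 6 + 7 = 28.
Step 3: U_X = R1 - n1(n1+1)/2 = 28 - 7*8/2 = 28 - 28 = 0.
       U_Y = n1*n2 - U_X = 28 - 0 = 28.
Step 4: No ties, so the exact null distribution of U (based on enumerating the C(11,7) = 330 equally likely rank assignments) gives the two-sided p-value.
Step 5: p-value = 0.006061; compare to alpha = 0.05. reject H0.

U_X = 0, p = 0.006061, reject H0 at alpha = 0.05.


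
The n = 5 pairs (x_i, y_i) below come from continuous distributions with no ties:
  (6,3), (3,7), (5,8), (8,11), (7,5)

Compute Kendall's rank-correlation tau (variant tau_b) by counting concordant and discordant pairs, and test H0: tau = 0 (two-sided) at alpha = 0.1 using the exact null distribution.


Step 1: Enumerate the 10 unordered pairs (i,j) with i<j and classify each by sign(x_j-x_i) * sign(y_j-y_i).
  (1,2):dx=-3,dy=+4->D; (1,3):dx=-1,dy=+5->D; (1,4):dx=+2,dy=+8->C; (1,5):dx=+1,dy=+2->C
  (2,3):dx=+2,dy=+1->C; (2,4):dx=+5,dy=+4->C; (2,5):dx=+4,dy=-2->D; (3,4):dx=+3,dy=+3->C
  (3,5):dx=+2,dy=-3->D; (4,5):dx=-1,dy=-6->C
Step 2: C = 6, D = 4, total pairs = 10.
Step 3: tau = (C - D)/(n(n-1)/2) = (6 - 4)/10 = 0.200000.
Step 4: Exact two-sided p-value (enumerate n! = 120 permutations of y under H0): p = 0.816667.
Step 5: alpha = 0.1. fail to reject H0.

tau_b = 0.2000 (C=6, D=4), p = 0.816667, fail to reject H0.


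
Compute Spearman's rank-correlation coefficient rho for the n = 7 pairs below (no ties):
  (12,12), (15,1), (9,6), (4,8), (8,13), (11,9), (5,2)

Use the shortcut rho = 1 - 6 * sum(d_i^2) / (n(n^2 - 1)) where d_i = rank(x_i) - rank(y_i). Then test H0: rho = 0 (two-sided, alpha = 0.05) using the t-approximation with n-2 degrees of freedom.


Step 1: Rank x and y separately (midranks; no ties here).
rank(x): 12->6, 15->7, 9->4, 4->1, 8->3, 11->5, 5->2
rank(y): 12->6, 1->1, 6->3, 8->4, 13->7, 9->5, 2->2
Step 2: d_i = R_x(i) - R_y(i); compute d_i^2.
  (6-6)^2=0, (7-1)^2=36, (4-3)^2=1, (1-4)^2=9, (3-7)^2=16, (5-5)^2=0, (2-2)^2=0
sum(d^2) = 62.
Step 3: rho = 1 - 6*62 / (7*(7^2 - 1)) = 1 - 372/336 = -0.107143.
Step 4: Under H0, t = rho * sqrt((n-2)/(1-rho^2)) = -0.2410 ~ t(5).
Step 5: Two-sided p-value from the t-distribution with 5 df = 0.819151.
Step 6: alpha = 0.05. fail to reject H0.

rho = -0.1071, p = 0.819151, fail to reject H0 at alpha = 0.05.


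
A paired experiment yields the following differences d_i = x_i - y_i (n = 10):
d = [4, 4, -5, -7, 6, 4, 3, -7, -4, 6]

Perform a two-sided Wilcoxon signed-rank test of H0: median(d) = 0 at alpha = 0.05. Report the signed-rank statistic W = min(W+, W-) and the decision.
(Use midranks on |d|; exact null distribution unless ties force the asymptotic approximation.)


Step 1: Drop any zero differences (none here) and take |d_i|.
|d| = [4, 4, 5, 7, 6, 4, 3, 7, 4, 6]
Step 2: Midrank |d_i| (ties get averaged ranks).
ranks: |4|->3.5, |4|->3.5, |5|->6, |7|->9.5, |6|->7.5, |4|->3.5, |3|->1, |7|->9.5, |4|->3.5, |6|->7.5
Step 3: Attach original signs; sum ranks with positive sign and with negative sign.
W+ = 3.5 + 3.5 + 7.5 + 3.5 + 1 + 7.5 = 26.5
W- = 6 + 9.5 + 9.5 + 3.5 = 28.5
(Check: W+ + W- = 55 should equal n(n+1)/2 = 55.)
Step 4: Test statistic W = min(W+, W-) = 26.5.
Step 5: Ties in |d|, so use the tie-corrected normal approximation.
        E[W] = n(n+1)/4 = 10*11/4 = 27.5.
        Tie groups: |d|=4 (t=4), |d|=6 (t=2), |d|=7 (t=2); sum(t^3 - t) = 72.
        Var[W] = n(n+1)(2n+1)/24 - sum(t^3-t)/48 = 2310/24 - 72/48 = 94.75.
        z = (W - E[W]) / sqrt(Var[W]) = (26.5 - 27.5) / 9.7340 = -0.1027.
        Two-sided p = 2*Phi(z) = 0.918175.
Step 6: alpha = 0.05. fail to reject H0.

W+ = 26.5, W- = 28.5, W = min = 26.5, p = 0.918175, fail to reject H0.


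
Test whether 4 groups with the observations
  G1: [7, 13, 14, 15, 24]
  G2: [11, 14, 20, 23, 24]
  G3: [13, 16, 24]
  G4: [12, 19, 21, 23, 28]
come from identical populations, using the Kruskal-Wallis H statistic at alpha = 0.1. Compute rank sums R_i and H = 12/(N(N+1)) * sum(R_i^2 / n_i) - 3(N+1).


Step 1: Combine all N = 18 observations and assign midranks.
sorted (value, group, rank): (7,G1,1), (11,G2,2), (12,G4,3), (13,G1,4.5), (13,G3,4.5), (14,G1,6.5), (14,G2,6.5), (15,G1,8), (16,G3,9), (19,G4,10), (20,G2,11), (21,G4,12), (23,G2,13.5), (23,G4,13.5), (24,G1,16), (24,G2,16), (24,G3,16), (28,G4,18)
Step 2: Sum ranks within each group.
R_1 = 36 (n_1 = 5)
R_2 = 49 (n_2 = 5)
R_3 = 29.5 (n_3 = 3)
R_4 = 56.5 (n_4 = 5)
Step 3: H = 12/(N(N+1)) * sum(R_i^2/n_i) - 3(N+1)
     = 12/(18*19) * (36^2/5 + 49^2/5 + 29.5^2/3 + 56.5^2/5) - 3*19
     = 0.035088 * 1667.93 - 57
     = 1.523977.
Step 4: Ties present; correction factor C = 1 - 42/(18^3 - 18) = 0.992776. Corrected H = 1.523977 / 0.992776 = 1.535066.
Step 5: Under H0, H ~ chi^2(3); p-value = 0.674201.
Step 6: alpha = 0.1. fail to reject H0.

H = 1.5351, df = 3, p = 0.674201, fail to reject H0.


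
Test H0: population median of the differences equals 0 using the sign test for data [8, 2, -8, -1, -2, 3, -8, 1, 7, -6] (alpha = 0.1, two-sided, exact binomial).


Step 1: Discard zero differences. Original n = 10; n_eff = number of nonzero differences = 10.
Nonzero differences (with sign): +8, +2, -8, -1, -2, +3, -8, +1, +7, -6
Step 2: Count signs: positive = 5, negative = 5.
Step 3: Under H0: P(positive) = 0.5, so the number of positives S ~ Bin(10, 0.5).
Step 4: Two-sided exact p-value = sum of Bin(10,0.5) probabilities at or below the observed probability = 1.000000.
Step 5: alpha = 0.1. fail to reject H0.

n_eff = 10, pos = 5, neg = 5, p = 1.000000, fail to reject H0.


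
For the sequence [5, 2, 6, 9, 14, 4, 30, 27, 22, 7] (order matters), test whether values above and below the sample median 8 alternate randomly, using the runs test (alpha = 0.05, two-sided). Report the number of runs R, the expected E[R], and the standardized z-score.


Step 1: Compute median = 8; label A = above, B = below.
Labels in order: BBBAABAAAB  (n_A = 5, n_B = 5)
Step 2: Count runs R = 5.
Step 3: Under H0 (random ordering), E[R] = 2*n_A*n_B/(n_A+n_B) + 1 = 2*5*5/10 + 1 = 6.0000.
        Var[R] = 2*n_A*n_B*(2*n_A*n_B - n_A - n_B) / ((n_A+n_B)^2 * (n_A+n_B-1)) = 2000/900 = 2.2222.
        SD[R] = 1.4907.
Step 4: Continuity-corrected z = (R + 0.5 - E[R]) / SD[R] = (5 + 0.5 - 6.0000) / 1.4907 = -0.3354.
Step 5: Two-sided p-value via normal approximation = 2*(1 - Phi(|z|)) = 0.737316.
Step 6: alpha = 0.05. fail to reject H0.

R = 5, z = -0.3354, p = 0.737316, fail to reject H0.


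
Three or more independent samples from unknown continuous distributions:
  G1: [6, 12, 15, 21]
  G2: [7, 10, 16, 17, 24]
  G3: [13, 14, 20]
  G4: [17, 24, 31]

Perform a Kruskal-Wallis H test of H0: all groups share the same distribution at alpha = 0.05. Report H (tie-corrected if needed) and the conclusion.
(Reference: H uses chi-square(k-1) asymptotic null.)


Step 1: Combine all N = 15 observations and assign midranks.
sorted (value, group, rank): (6,G1,1), (7,G2,2), (10,G2,3), (12,G1,4), (13,G3,5), (14,G3,6), (15,G1,7), (16,G2,8), (17,G2,9.5), (17,G4,9.5), (20,G3,11), (21,G1,12), (24,G2,13.5), (24,G4,13.5), (31,G4,15)
Step 2: Sum ranks within each group.
R_1 = 24 (n_1 = 4)
R_2 = 36 (n_2 = 5)
R_3 = 22 (n_3 = 3)
R_4 = 38 (n_4 = 3)
Step 3: H = 12/(N(N+1)) * sum(R_i^2/n_i) - 3(N+1)
     = 12/(15*16) * (24^2/4 + 36^2/5 + 22^2/3 + 38^2/3) - 3*16
     = 0.050000 * 1045.87 - 48
     = 4.293333.
Step 4: Ties present; correction factor C = 1 - 12/(15^3 - 15) = 0.996429. Corrected H = 4.293333 / 0.996429 = 4.308722.
Step 5: Under H0, H ~ chi^2(3); p-value = 0.230000.
Step 6: alpha = 0.05. fail to reject H0.

H = 4.3087, df = 3, p = 0.230000, fail to reject H0.


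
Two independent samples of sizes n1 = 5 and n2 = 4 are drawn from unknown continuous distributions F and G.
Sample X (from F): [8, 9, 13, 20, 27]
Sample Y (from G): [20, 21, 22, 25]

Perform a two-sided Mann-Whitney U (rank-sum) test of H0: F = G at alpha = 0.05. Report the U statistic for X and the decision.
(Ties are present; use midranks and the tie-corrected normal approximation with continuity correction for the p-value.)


Step 1: Combine and sort all 9 observations; assign midranks.
sorted (value, group): (8,X), (9,X), (13,X), (20,X), (20,Y), (21,Y), (22,Y), (25,Y), (27,X)
ranks: 8->1, 9->2, 13->3, 20->4.5, 20->4.5, 21->6, 22->7, 25->8, 27->9
Step 2: Rank sum for X: R1 = 1 + 2 + 3 + 4.5 + 9 = 19.5.
Step 3: U_X = R1 - n1(n1+1)/2 = 19.5 - 5*6/2 = 19.5 - 15 = 4.5.
       U_Y = n1*n2 - U_X = 20 - 4.5 = 15.5.
Step 4: Ties are present, so use the tie-corrected normal approximation (with continuity correction) for the p-value.
Step 5: p-value = 0.218742; compare to alpha = 0.05. fail to reject H0.

U_X = 4.5, p = 0.218742, fail to reject H0 at alpha = 0.05.


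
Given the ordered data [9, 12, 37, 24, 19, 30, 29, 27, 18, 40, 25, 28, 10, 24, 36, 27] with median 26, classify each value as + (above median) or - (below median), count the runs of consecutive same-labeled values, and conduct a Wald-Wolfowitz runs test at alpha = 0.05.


Step 1: Compute median = 26; label A = above, B = below.
Labels in order: BBABBAAABABABBAA  (n_A = 8, n_B = 8)
Step 2: Count runs R = 10.
Step 3: Under H0 (random ordering), E[R] = 2*n_A*n_B/(n_A+n_B) + 1 = 2*8*8/16 + 1 = 9.0000.
        Var[R] = 2*n_A*n_B*(2*n_A*n_B - n_A - n_B) / ((n_A+n_B)^2 * (n_A+n_B-1)) = 14336/3840 = 3.7333.
        SD[R] = 1.9322.
Step 4: Continuity-corrected z = (R - 0.5 - E[R]) / SD[R] = (10 - 0.5 - 9.0000) / 1.9322 = 0.2588.
Step 5: Two-sided p-value via normal approximation = 2*(1 - Phi(|z|)) = 0.795809.
Step 6: alpha = 0.05. fail to reject H0.

R = 10, z = 0.2588, p = 0.795809, fail to reject H0.


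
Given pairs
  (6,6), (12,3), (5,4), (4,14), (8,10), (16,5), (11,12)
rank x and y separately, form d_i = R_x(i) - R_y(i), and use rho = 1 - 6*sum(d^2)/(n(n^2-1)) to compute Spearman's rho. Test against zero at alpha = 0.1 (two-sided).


Step 1: Rank x and y separately (midranks; no ties here).
rank(x): 6->3, 12->6, 5->2, 4->1, 8->4, 16->7, 11->5
rank(y): 6->4, 3->1, 4->2, 14->7, 10->5, 5->3, 12->6
Step 2: d_i = R_x(i) - R_y(i); compute d_i^2.
  (3-4)^2=1, (6-1)^2=25, (2-2)^2=0, (1-7)^2=36, (4-5)^2=1, (7-3)^2=16, (5-6)^2=1
sum(d^2) = 80.
Step 3: rho = 1 - 6*80 / (7*(7^2 - 1)) = 1 - 480/336 = -0.428571.
Step 4: Under H0, t = rho * sqrt((n-2)/(1-rho^2)) = -1.0607 ~ t(5).
Step 5: Two-sided p-value from the t-distribution with 5 df = 0.337368.
Step 6: alpha = 0.1. fail to reject H0.

rho = -0.4286, p = 0.337368, fail to reject H0 at alpha = 0.1.


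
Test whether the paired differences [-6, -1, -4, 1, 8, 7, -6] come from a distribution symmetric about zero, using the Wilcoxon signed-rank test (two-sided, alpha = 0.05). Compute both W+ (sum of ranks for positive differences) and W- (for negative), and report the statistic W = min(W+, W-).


Step 1: Drop any zero differences (none here) and take |d_i|.
|d| = [6, 1, 4, 1, 8, 7, 6]
Step 2: Midrank |d_i| (ties get averaged ranks).
ranks: |6|->4.5, |1|->1.5, |4|->3, |1|->1.5, |8|->7, |7|->6, |6|->4.5
Step 3: Attach original signs; sum ranks with positive sign and with negative sign.
W+ = 1.5 + 7 + 6 = 14.5
W- = 4.5 + 1.5 + 3 + 4.5 = 13.5
(Check: W+ + W- = 28 should equal n(n+1)/2 = 28.)
Step 4: Test statistic W = min(W+, W-) = 13.5.
Step 5: Ties in |d|, so use the tie-corrected normal approximation.
        E[W] = n(n+1)/4 = 7*8/4 = 14.
        Tie groups: |d|=1 (t=2), |d|=6 (t=2); sum(t^3 - t) = 12.
        Var[W] = n(n+1)(2n+1)/24 - sum(t^3-t)/48 = 840/24 - 12/48 = 34.75.
        z = (W - E[W]) / sqrt(Var[W]) = (13.5 - 14) / 5.8949 = -0.0848.
        Two-sided p = 2*Phi(z) = 0.932405.
Step 6: alpha = 0.05. fail to reject H0.

W+ = 14.5, W- = 13.5, W = min = 13.5, p = 0.932405, fail to reject H0.


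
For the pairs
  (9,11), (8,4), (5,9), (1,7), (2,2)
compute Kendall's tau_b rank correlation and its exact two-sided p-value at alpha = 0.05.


Step 1: Enumerate the 10 unordered pairs (i,j) with i<j and classify each by sign(x_j-x_i) * sign(y_j-y_i).
  (1,2):dx=-1,dy=-7->C; (1,3):dx=-4,dy=-2->C; (1,4):dx=-8,dy=-4->C; (1,5):dx=-7,dy=-9->C
  (2,3):dx=-3,dy=+5->D; (2,4):dx=-7,dy=+3->D; (2,5):dx=-6,dy=-2->C; (3,4):dx=-4,dy=-2->C
  (3,5):dx=-3,dy=-7->C; (4,5):dx=+1,dy=-5->D
Step 2: C = 7, D = 3, total pairs = 10.
Step 3: tau = (C - D)/(n(n-1)/2) = (7 - 3)/10 = 0.400000.
Step 4: Exact two-sided p-value (enumerate n! = 120 permutations of y under H0): p = 0.483333.
Step 5: alpha = 0.05. fail to reject H0.

tau_b = 0.4000 (C=7, D=3), p = 0.483333, fail to reject H0.


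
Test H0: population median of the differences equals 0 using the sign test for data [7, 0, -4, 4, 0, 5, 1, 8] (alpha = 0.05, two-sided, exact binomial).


Step 1: Discard zero differences. Original n = 8; n_eff = number of nonzero differences = 6.
Nonzero differences (with sign): +7, -4, +4, +5, +1, +8
Step 2: Count signs: positive = 5, negative = 1.
Step 3: Under H0: P(positive) = 0.5, so the number of positives S ~ Bin(6, 0.5).
Step 4: Two-sided exact p-value = sum of Bin(6,0.5) probabilities at or below the observed probability = 0.218750.
Step 5: alpha = 0.05. fail to reject H0.

n_eff = 6, pos = 5, neg = 1, p = 0.218750, fail to reject H0.


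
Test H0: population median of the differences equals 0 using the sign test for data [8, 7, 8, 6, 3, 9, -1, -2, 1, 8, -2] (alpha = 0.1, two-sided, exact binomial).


Step 1: Discard zero differences. Original n = 11; n_eff = number of nonzero differences = 11.
Nonzero differences (with sign): +8, +7, +8, +6, +3, +9, -1, -2, +1, +8, -2
Step 2: Count signs: positive = 8, negative = 3.
Step 3: Under H0: P(positive) = 0.5, so the number of positives S ~ Bin(11, 0.5).
Step 4: Two-sided exact p-value = sum of Bin(11,0.5) probabilities at or below the observed probability = 0.226562.
Step 5: alpha = 0.1. fail to reject H0.

n_eff = 11, pos = 8, neg = 3, p = 0.226562, fail to reject H0.


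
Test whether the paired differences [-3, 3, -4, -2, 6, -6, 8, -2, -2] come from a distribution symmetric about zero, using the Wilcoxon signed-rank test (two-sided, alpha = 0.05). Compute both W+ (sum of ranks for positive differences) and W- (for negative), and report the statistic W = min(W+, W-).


Step 1: Drop any zero differences (none here) and take |d_i|.
|d| = [3, 3, 4, 2, 6, 6, 8, 2, 2]
Step 2: Midrank |d_i| (ties get averaged ranks).
ranks: |3|->4.5, |3|->4.5, |4|->6, |2|->2, |6|->7.5, |6|->7.5, |8|->9, |2|->2, |2|->2
Step 3: Attach original signs; sum ranks with positive sign and with negative sign.
W+ = 4.5 + 7.5 + 9 = 21
W- = 4.5 + 6 + 2 + 7.5 + 2 + 2 = 24
(Check: W+ + W- = 45 should equal n(n+1)/2 = 45.)
Step 4: Test statistic W = min(W+, W-) = 21.
Step 5: Ties in |d|, so use the tie-corrected normal approximation.
        E[W] = n(n+1)/4 = 9*10/4 = 22.5.
        Tie groups: |d|=2 (t=3), |d|=3 (t=2), |d|=6 (t=2); sum(t^3 - t) = 36.
        Var[W] = n(n+1)(2n+1)/24 - sum(t^3-t)/48 = 1710/24 - 36/48 = 70.5.
        z = (W - E[W]) / sqrt(Var[W]) = (21 - 22.5) / 8.3964 = -0.1786.
        Two-sided p = 2*Phi(z) = 0.858215.
Step 6: alpha = 0.05. fail to reject H0.

W+ = 21, W- = 24, W = min = 21, p = 0.858215, fail to reject H0.


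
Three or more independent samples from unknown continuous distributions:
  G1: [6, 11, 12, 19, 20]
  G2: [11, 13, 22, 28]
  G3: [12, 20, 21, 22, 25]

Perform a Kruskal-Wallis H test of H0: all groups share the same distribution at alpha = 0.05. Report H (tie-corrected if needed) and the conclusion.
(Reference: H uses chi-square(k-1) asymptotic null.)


Step 1: Combine all N = 14 observations and assign midranks.
sorted (value, group, rank): (6,G1,1), (11,G1,2.5), (11,G2,2.5), (12,G1,4.5), (12,G3,4.5), (13,G2,6), (19,G1,7), (20,G1,8.5), (20,G3,8.5), (21,G3,10), (22,G2,11.5), (22,G3,11.5), (25,G3,13), (28,G2,14)
Step 2: Sum ranks within each group.
R_1 = 23.5 (n_1 = 5)
R_2 = 34 (n_2 = 4)
R_3 = 47.5 (n_3 = 5)
Step 3: H = 12/(N(N+1)) * sum(R_i^2/n_i) - 3(N+1)
     = 12/(14*15) * (23.5^2/5 + 34^2/4 + 47.5^2/5) - 3*15
     = 0.057143 * 850.7 - 45
     = 3.611429.
Step 4: Ties present; correction factor C = 1 - 24/(14^3 - 14) = 0.991209. Corrected H = 3.611429 / 0.991209 = 3.643459.
Step 5: Under H0, H ~ chi^2(2); p-value = 0.161746.
Step 6: alpha = 0.05. fail to reject H0.

H = 3.6435, df = 2, p = 0.161746, fail to reject H0.


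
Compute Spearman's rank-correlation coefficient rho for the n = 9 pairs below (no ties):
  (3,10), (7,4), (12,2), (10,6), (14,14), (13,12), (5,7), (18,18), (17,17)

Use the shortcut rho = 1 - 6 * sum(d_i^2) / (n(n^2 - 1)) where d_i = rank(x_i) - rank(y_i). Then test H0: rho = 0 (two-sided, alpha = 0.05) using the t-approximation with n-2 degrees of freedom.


Step 1: Rank x and y separately (midranks; no ties here).
rank(x): 3->1, 7->3, 12->5, 10->4, 14->7, 13->6, 5->2, 18->9, 17->8
rank(y): 10->5, 4->2, 2->1, 6->3, 14->7, 12->6, 7->4, 18->9, 17->8
Step 2: d_i = R_x(i) - R_y(i); compute d_i^2.
  (1-5)^2=16, (3-2)^2=1, (5-1)^2=16, (4-3)^2=1, (7-7)^2=0, (6-6)^2=0, (2-4)^2=4, (9-9)^2=0, (8-8)^2=0
sum(d^2) = 38.
Step 3: rho = 1 - 6*38 / (9*(9^2 - 1)) = 1 - 228/720 = 0.683333.
Step 4: Under H0, t = rho * sqrt((n-2)/(1-rho^2)) = 2.4763 ~ t(7).
Step 5: Two-sided p-value from the t-distribution with 7 df = 0.042442.
Step 6: alpha = 0.05. reject H0.

rho = 0.6833, p = 0.042442, reject H0 at alpha = 0.05.


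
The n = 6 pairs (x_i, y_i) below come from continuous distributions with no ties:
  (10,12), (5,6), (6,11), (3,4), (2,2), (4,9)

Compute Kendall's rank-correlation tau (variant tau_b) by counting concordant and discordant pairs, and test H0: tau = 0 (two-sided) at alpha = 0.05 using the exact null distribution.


Step 1: Enumerate the 15 unordered pairs (i,j) with i<j and classify each by sign(x_j-x_i) * sign(y_j-y_i).
  (1,2):dx=-5,dy=-6->C; (1,3):dx=-4,dy=-1->C; (1,4):dx=-7,dy=-8->C; (1,5):dx=-8,dy=-10->C
  (1,6):dx=-6,dy=-3->C; (2,3):dx=+1,dy=+5->C; (2,4):dx=-2,dy=-2->C; (2,5):dx=-3,dy=-4->C
  (2,6):dx=-1,dy=+3->D; (3,4):dx=-3,dy=-7->C; (3,5):dx=-4,dy=-9->C; (3,6):dx=-2,dy=-2->C
  (4,5):dx=-1,dy=-2->C; (4,6):dx=+1,dy=+5->C; (5,6):dx=+2,dy=+7->C
Step 2: C = 14, D = 1, total pairs = 15.
Step 3: tau = (C - D)/(n(n-1)/2) = (14 - 1)/15 = 0.866667.
Step 4: Exact two-sided p-value (enumerate n! = 720 permutations of y under H0): p = 0.016667.
Step 5: alpha = 0.05. reject H0.

tau_b = 0.8667 (C=14, D=1), p = 0.016667, reject H0.


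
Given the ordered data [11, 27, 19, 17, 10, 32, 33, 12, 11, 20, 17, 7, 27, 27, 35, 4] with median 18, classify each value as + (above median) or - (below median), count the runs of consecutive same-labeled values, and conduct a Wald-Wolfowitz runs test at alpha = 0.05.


Step 1: Compute median = 18; label A = above, B = below.
Labels in order: BAABBAABBABBAAAB  (n_A = 8, n_B = 8)
Step 2: Count runs R = 9.
Step 3: Under H0 (random ordering), E[R] = 2*n_A*n_B/(n_A+n_B) + 1 = 2*8*8/16 + 1 = 9.0000.
        Var[R] = 2*n_A*n_B*(2*n_A*n_B - n_A - n_B) / ((n_A+n_B)^2 * (n_A+n_B-1)) = 14336/3840 = 3.7333.
        SD[R] = 1.9322.
Step 4: R = E[R], so z = 0 with no continuity correction.
Step 5: Two-sided p-value via normal approximation = 2*(1 - Phi(|z|)) = 1.000000.
Step 6: alpha = 0.05. fail to reject H0.

R = 9, z = 0.0000, p = 1.000000, fail to reject H0.


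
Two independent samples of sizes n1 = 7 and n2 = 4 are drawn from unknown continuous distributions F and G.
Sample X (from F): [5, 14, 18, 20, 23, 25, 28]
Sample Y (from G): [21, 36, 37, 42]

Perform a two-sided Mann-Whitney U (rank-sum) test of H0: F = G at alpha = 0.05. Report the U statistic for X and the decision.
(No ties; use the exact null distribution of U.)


Step 1: Combine and sort all 11 observations; assign midranks.
sorted (value, group): (5,X), (14,X), (18,X), (20,X), (21,Y), (23,X), (25,X), (28,X), (36,Y), (37,Y), (42,Y)
ranks: 5->1, 14->2, 18->3, 20->4, 21->5, 23->6, 25->7, 28->8, 36->9, 37->10, 42->11
Step 2: Rank sum for X: R1 = 1 + 2 + 3 + 4 + 6 + 7 + 8 = 31.
Step 3: U_X = R1 - n1(n1+1)/2 = 31 - 7*8/2 = 31 - 28 = 3.
       U_Y = n1*n2 - U_X = 28 - 3 = 25.
Step 4: No ties, so the exact null distribution of U (based on enumerating the C(11,7) = 330 equally likely rank assignments) gives the two-sided p-value.
Step 5: p-value = 0.042424; compare to alpha = 0.05. reject H0.

U_X = 3, p = 0.042424, reject H0 at alpha = 0.05.


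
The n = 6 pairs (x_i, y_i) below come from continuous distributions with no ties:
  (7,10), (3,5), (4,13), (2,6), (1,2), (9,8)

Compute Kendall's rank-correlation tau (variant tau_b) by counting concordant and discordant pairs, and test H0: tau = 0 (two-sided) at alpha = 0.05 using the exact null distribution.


Step 1: Enumerate the 15 unordered pairs (i,j) with i<j and classify each by sign(x_j-x_i) * sign(y_j-y_i).
  (1,2):dx=-4,dy=-5->C; (1,3):dx=-3,dy=+3->D; (1,4):dx=-5,dy=-4->C; (1,5):dx=-6,dy=-8->C
  (1,6):dx=+2,dy=-2->D; (2,3):dx=+1,dy=+8->C; (2,4):dx=-1,dy=+1->D; (2,5):dx=-2,dy=-3->C
  (2,6):dx=+6,dy=+3->C; (3,4):dx=-2,dy=-7->C; (3,5):dx=-3,dy=-11->C; (3,6):dx=+5,dy=-5->D
  (4,5):dx=-1,dy=-4->C; (4,6):dx=+7,dy=+2->C; (5,6):dx=+8,dy=+6->C
Step 2: C = 11, D = 4, total pairs = 15.
Step 3: tau = (C - D)/(n(n-1)/2) = (11 - 4)/15 = 0.466667.
Step 4: Exact two-sided p-value (enumerate n! = 720 permutations of y under H0): p = 0.272222.
Step 5: alpha = 0.05. fail to reject H0.

tau_b = 0.4667 (C=11, D=4), p = 0.272222, fail to reject H0.


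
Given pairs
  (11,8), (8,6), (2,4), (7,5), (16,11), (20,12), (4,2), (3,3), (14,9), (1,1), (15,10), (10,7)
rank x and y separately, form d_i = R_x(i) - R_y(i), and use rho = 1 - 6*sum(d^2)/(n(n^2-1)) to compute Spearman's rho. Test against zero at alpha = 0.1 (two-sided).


Step 1: Rank x and y separately (midranks; no ties here).
rank(x): 11->8, 8->6, 2->2, 7->5, 16->11, 20->12, 4->4, 3->3, 14->9, 1->1, 15->10, 10->7
rank(y): 8->8, 6->6, 4->4, 5->5, 11->11, 12->12, 2->2, 3->3, 9->9, 1->1, 10->10, 7->7
Step 2: d_i = R_x(i) - R_y(i); compute d_i^2.
  (8-8)^2=0, (6-6)^2=0, (2-4)^2=4, (5-5)^2=0, (11-11)^2=0, (12-12)^2=0, (4-2)^2=4, (3-3)^2=0, (9-9)^2=0, (1-1)^2=0, (10-10)^2=0, (7-7)^2=0
sum(d^2) = 8.
Step 3: rho = 1 - 6*8 / (12*(12^2 - 1)) = 1 - 48/1716 = 0.972028.
Step 4: Under H0, t = rho * sqrt((n-2)/(1-rho^2)) = 13.0876 ~ t(10).
Step 5: Two-sided p-value from the t-distribution with 10 df = 0.000000.
Step 6: alpha = 0.1. reject H0.

rho = 0.9720, p = 0.000000, reject H0 at alpha = 0.1.


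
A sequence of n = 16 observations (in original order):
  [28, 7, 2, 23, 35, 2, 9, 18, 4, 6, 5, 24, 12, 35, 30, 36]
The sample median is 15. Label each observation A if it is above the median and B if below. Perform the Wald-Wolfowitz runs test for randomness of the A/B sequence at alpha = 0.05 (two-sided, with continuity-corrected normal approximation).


Step 1: Compute median = 15; label A = above, B = below.
Labels in order: ABBAABBABBBABAAA  (n_A = 8, n_B = 8)
Step 2: Count runs R = 9.
Step 3: Under H0 (random ordering), E[R] = 2*n_A*n_B/(n_A+n_B) + 1 = 2*8*8/16 + 1 = 9.0000.
        Var[R] = 2*n_A*n_B*(2*n_A*n_B - n_A - n_B) / ((n_A+n_B)^2 * (n_A+n_B-1)) = 14336/3840 = 3.7333.
        SD[R] = 1.9322.
Step 4: R = E[R], so z = 0 with no continuity correction.
Step 5: Two-sided p-value via normal approximation = 2*(1 - Phi(|z|)) = 1.000000.
Step 6: alpha = 0.05. fail to reject H0.

R = 9, z = 0.0000, p = 1.000000, fail to reject H0.


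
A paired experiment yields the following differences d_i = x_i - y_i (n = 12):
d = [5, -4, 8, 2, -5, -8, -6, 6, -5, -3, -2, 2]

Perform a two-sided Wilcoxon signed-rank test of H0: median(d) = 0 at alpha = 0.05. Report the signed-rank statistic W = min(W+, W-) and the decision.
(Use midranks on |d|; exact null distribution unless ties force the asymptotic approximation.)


Step 1: Drop any zero differences (none here) and take |d_i|.
|d| = [5, 4, 8, 2, 5, 8, 6, 6, 5, 3, 2, 2]
Step 2: Midrank |d_i| (ties get averaged ranks).
ranks: |5|->7, |4|->5, |8|->11.5, |2|->2, |5|->7, |8|->11.5, |6|->9.5, |6|->9.5, |5|->7, |3|->4, |2|->2, |2|->2
Step 3: Attach original signs; sum ranks with positive sign and with negative sign.
W+ = 7 + 11.5 + 2 + 9.5 + 2 = 32
W- = 5 + 7 + 11.5 + 9.5 + 7 + 4 + 2 = 46
(Check: W+ + W- = 78 should equal n(n+1)/2 = 78.)
Step 4: Test statistic W = min(W+, W-) = 32.
Step 5: Ties in |d|, so use the tie-corrected normal approximation.
        E[W] = n(n+1)/4 = 12*13/4 = 39.
        Tie groups: |d|=2 (t=3), |d|=5 (t=3), |d|=6 (t=2), |d|=8 (t=2); sum(t^3 - t) = 60.
        Var[W] = n(n+1)(2n+1)/24 - sum(t^3-t)/48 = 3900/24 - 60/48 = 161.25.
        z = (W - E[W]) / sqrt(Var[W]) = (32 - 39) / 12.6984 = -0.5512.
        Two-sided p = 2*Phi(z) = 0.581463.
Step 6: alpha = 0.05. fail to reject H0.

W+ = 32, W- = 46, W = min = 32, p = 0.581463, fail to reject H0.


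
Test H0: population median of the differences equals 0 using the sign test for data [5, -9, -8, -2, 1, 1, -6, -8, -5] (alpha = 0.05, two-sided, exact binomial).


Step 1: Discard zero differences. Original n = 9; n_eff = number of nonzero differences = 9.
Nonzero differences (with sign): +5, -9, -8, -2, +1, +1, -6, -8, -5
Step 2: Count signs: positive = 3, negative = 6.
Step 3: Under H0: P(positive) = 0.5, so the number of positives S ~ Bin(9, 0.5).
Step 4: Two-sided exact p-value = sum of Bin(9,0.5) probabilities at or below the observed probability = 0.507812.
Step 5: alpha = 0.05. fail to reject H0.

n_eff = 9, pos = 3, neg = 6, p = 0.507812, fail to reject H0.


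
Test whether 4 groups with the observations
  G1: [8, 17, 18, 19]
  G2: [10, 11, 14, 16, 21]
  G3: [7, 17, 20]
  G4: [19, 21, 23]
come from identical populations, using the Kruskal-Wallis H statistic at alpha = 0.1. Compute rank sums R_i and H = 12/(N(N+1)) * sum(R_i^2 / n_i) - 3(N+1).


Step 1: Combine all N = 15 observations and assign midranks.
sorted (value, group, rank): (7,G3,1), (8,G1,2), (10,G2,3), (11,G2,4), (14,G2,5), (16,G2,6), (17,G1,7.5), (17,G3,7.5), (18,G1,9), (19,G1,10.5), (19,G4,10.5), (20,G3,12), (21,G2,13.5), (21,G4,13.5), (23,G4,15)
Step 2: Sum ranks within each group.
R_1 = 29 (n_1 = 4)
R_2 = 31.5 (n_2 = 5)
R_3 = 20.5 (n_3 = 3)
R_4 = 39 (n_4 = 3)
Step 3: H = 12/(N(N+1)) * sum(R_i^2/n_i) - 3(N+1)
     = 12/(15*16) * (29^2/4 + 31.5^2/5 + 20.5^2/3 + 39^2/3) - 3*16
     = 0.050000 * 1055.78 - 48
     = 4.789167.
Step 4: Ties present; correction factor C = 1 - 18/(15^3 - 15) = 0.994643. Corrected H = 4.789167 / 0.994643 = 4.814961.
Step 5: Under H0, H ~ chi^2(3); p-value = 0.185859.
Step 6: alpha = 0.1. fail to reject H0.

H = 4.8150, df = 3, p = 0.185859, fail to reject H0.


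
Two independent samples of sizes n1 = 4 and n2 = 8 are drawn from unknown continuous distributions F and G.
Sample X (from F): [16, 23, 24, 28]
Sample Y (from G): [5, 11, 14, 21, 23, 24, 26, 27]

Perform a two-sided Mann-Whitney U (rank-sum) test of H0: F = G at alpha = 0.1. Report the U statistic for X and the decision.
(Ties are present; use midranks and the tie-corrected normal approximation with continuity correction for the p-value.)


Step 1: Combine and sort all 12 observations; assign midranks.
sorted (value, group): (5,Y), (11,Y), (14,Y), (16,X), (21,Y), (23,X), (23,Y), (24,X), (24,Y), (26,Y), (27,Y), (28,X)
ranks: 5->1, 11->2, 14->3, 16->4, 21->5, 23->6.5, 23->6.5, 24->8.5, 24->8.5, 26->10, 27->11, 28->12
Step 2: Rank sum for X: R1 = 4 + 6.5 + 8.5 + 12 = 31.
Step 3: U_X = R1 - n1(n1+1)/2 = 31 - 4*5/2 = 31 - 10 = 21.
       U_Y = n1*n2 - U_X = 32 - 21 = 11.
Step 4: Ties are present, so use the tie-corrected normal approximation (with continuity correction) for the p-value.
Step 5: p-value = 0.443097; compare to alpha = 0.1. fail to reject H0.

U_X = 21, p = 0.443097, fail to reject H0 at alpha = 0.1.


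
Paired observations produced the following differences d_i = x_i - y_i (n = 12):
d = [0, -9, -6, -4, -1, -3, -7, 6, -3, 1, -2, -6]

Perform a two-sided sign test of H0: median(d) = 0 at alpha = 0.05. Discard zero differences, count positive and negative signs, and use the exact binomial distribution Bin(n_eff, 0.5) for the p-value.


Step 1: Discard zero differences. Original n = 12; n_eff = number of nonzero differences = 11.
Nonzero differences (with sign): -9, -6, -4, -1, -3, -7, +6, -3, +1, -2, -6
Step 2: Count signs: positive = 2, negative = 9.
Step 3: Under H0: P(positive) = 0.5, so the number of positives S ~ Bin(11, 0.5).
Step 4: Two-sided exact p-value = sum of Bin(11,0.5) probabilities at or below the observed probability = 0.065430.
Step 5: alpha = 0.05. fail to reject H0.

n_eff = 11, pos = 2, neg = 9, p = 0.065430, fail to reject H0.


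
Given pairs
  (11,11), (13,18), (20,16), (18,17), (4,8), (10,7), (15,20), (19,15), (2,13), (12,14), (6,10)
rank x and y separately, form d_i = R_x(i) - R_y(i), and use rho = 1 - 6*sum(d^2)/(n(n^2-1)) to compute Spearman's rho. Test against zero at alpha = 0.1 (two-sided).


Step 1: Rank x and y separately (midranks; no ties here).
rank(x): 11->5, 13->7, 20->11, 18->9, 4->2, 10->4, 15->8, 19->10, 2->1, 12->6, 6->3
rank(y): 11->4, 18->10, 16->8, 17->9, 8->2, 7->1, 20->11, 15->7, 13->5, 14->6, 10->3
Step 2: d_i = R_x(i) - R_y(i); compute d_i^2.
  (5-4)^2=1, (7-10)^2=9, (11-8)^2=9, (9-9)^2=0, (2-2)^2=0, (4-1)^2=9, (8-11)^2=9, (10-7)^2=9, (1-5)^2=16, (6-6)^2=0, (3-3)^2=0
sum(d^2) = 62.
Step 3: rho = 1 - 6*62 / (11*(11^2 - 1)) = 1 - 372/1320 = 0.718182.
Step 4: Under H0, t = rho * sqrt((n-2)/(1-rho^2)) = 3.0963 ~ t(9).
Step 5: Two-sided p-value from the t-distribution with 9 df = 0.012800.
Step 6: alpha = 0.1. reject H0.

rho = 0.7182, p = 0.012800, reject H0 at alpha = 0.1.


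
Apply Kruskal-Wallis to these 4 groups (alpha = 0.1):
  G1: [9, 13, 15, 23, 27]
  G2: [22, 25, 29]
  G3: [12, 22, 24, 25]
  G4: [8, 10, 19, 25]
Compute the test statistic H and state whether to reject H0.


Step 1: Combine all N = 16 observations and assign midranks.
sorted (value, group, rank): (8,G4,1), (9,G1,2), (10,G4,3), (12,G3,4), (13,G1,5), (15,G1,6), (19,G4,7), (22,G2,8.5), (22,G3,8.5), (23,G1,10), (24,G3,11), (25,G2,13), (25,G3,13), (25,G4,13), (27,G1,15), (29,G2,16)
Step 2: Sum ranks within each group.
R_1 = 38 (n_1 = 5)
R_2 = 37.5 (n_2 = 3)
R_3 = 36.5 (n_3 = 4)
R_4 = 24 (n_4 = 4)
Step 3: H = 12/(N(N+1)) * sum(R_i^2/n_i) - 3(N+1)
     = 12/(16*17) * (38^2/5 + 37.5^2/3 + 36.5^2/4 + 24^2/4) - 3*17
     = 0.044118 * 1234.61 - 51
     = 3.468199.
Step 4: Ties present; correction factor C = 1 - 30/(16^3 - 16) = 0.992647. Corrected H = 3.468199 / 0.992647 = 3.493889.
Step 5: Under H0, H ~ chi^2(3); p-value = 0.321556.
Step 6: alpha = 0.1. fail to reject H0.

H = 3.4939, df = 3, p = 0.321556, fail to reject H0.


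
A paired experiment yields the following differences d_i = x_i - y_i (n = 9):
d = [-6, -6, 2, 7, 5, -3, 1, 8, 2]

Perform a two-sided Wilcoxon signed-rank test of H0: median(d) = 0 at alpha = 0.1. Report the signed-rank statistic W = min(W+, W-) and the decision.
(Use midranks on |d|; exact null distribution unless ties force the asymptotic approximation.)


Step 1: Drop any zero differences (none here) and take |d_i|.
|d| = [6, 6, 2, 7, 5, 3, 1, 8, 2]
Step 2: Midrank |d_i| (ties get averaged ranks).
ranks: |6|->6.5, |6|->6.5, |2|->2.5, |7|->8, |5|->5, |3|->4, |1|->1, |8|->9, |2|->2.5
Step 3: Attach original signs; sum ranks with positive sign and with negative sign.
W+ = 2.5 + 8 + 5 + 1 + 9 + 2.5 = 28
W- = 6.5 + 6.5 + 4 = 17
(Check: W+ + W- = 45 should equal n(n+1)/2 = 45.)
Step 4: Test statistic W = min(W+, W-) = 17.
Step 5: Ties in |d|, so use the tie-corrected normal approximation.
        E[W] = n(n+1)/4 = 9*10/4 = 22.5.
        Tie groups: |d|=2 (t=2), |d|=6 (t=2); sum(t^3 - t) = 12.
        Var[W] = n(n+1)(2n+1)/24 - sum(t^3-t)/48 = 1710/24 - 12/48 = 71.
        z = (W - E[W]) / sqrt(Var[W]) = (17 - 22.5) / 8.4261 = -0.6527.
        Two-sided p = 2*Phi(z) = 0.513930.
Step 6: alpha = 0.1. fail to reject H0.

W+ = 28, W- = 17, W = min = 17, p = 0.513930, fail to reject H0.
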